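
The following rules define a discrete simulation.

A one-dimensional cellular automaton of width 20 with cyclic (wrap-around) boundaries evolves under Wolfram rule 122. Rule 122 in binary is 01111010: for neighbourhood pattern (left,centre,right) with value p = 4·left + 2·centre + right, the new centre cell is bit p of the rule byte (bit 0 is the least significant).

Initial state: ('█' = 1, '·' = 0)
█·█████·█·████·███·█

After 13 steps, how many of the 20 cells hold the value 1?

11

[0] █·█████·█·████·███·█
[1] ███···██·██··███·███
[2] ··██·█████████·███··
[3] ·█████·······███·██·
[4] ██···██·····██·█████
[5] ·██·████···█████····
[6] █████··██·██···██···
[7] █···█████████·████·█
[8] ██·██·······███··███
[9] ·█████·····██·████··
[10] ██···██···█████··██·
[11] ███·████·██···██████
[12] ··███··█████·██·····
[13] ·██·████···█████····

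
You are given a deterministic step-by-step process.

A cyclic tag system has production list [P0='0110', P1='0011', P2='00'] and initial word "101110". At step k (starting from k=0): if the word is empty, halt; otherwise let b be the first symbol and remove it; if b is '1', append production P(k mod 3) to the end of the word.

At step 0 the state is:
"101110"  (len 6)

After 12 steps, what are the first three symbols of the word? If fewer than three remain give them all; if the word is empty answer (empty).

gen 0: "101110"  (len 6)
gen 1: "011100110"  (len 9)
gen 2: "11100110"  (len 8)
gen 3: "110011000"  (len 9)
gen 4: "100110000110"  (len 12)
gen 5: "001100001100011"  (len 15)
gen 6: "01100001100011"  (len 14)
gen 7: "1100001100011"  (len 13)
gen 8: "1000011000110011"  (len 16)
gen 9: "00001100011001100"  (len 17)
gen 10: "0001100011001100"  (len 16)
gen 11: "001100011001100"  (len 15)
gen 12: "01100011001100"  (len 14)

011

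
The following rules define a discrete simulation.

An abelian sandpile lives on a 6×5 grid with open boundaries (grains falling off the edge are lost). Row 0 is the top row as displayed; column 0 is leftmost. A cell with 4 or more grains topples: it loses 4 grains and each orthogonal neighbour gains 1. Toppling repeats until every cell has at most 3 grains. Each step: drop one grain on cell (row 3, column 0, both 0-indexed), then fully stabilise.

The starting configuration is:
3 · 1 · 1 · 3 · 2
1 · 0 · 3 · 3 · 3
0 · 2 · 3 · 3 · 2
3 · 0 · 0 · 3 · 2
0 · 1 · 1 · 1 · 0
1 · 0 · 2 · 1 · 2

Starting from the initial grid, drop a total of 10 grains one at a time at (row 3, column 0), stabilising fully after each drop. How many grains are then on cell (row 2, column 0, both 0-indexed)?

[0] 3 · 1 · 1 · 3 · 2
1 · 0 · 3 · 3 · 3
0 · 2 · 3 · 3 · 2
3 · 0 · 0 · 3 · 2
0 · 1 · 1 · 1 · 0
1 · 0 · 2 · 1 · 2
[1] 3 · 1 · 1 · 3 · 2
1 · 0 · 3 · 3 · 3
1 · 2 · 3 · 3 · 2
0 · 1 · 0 · 3 · 2
1 · 1 · 1 · 1 · 0
1 · 0 · 2 · 1 · 2
[2] 3 · 1 · 1 · 3 · 2
1 · 0 · 3 · 3 · 3
1 · 2 · 3 · 3 · 2
1 · 1 · 0 · 3 · 2
1 · 1 · 1 · 1 · 0
1 · 0 · 2 · 1 · 2
[3] 3 · 1 · 1 · 3 · 2
1 · 0 · 3 · 3 · 3
1 · 2 · 3 · 3 · 2
2 · 1 · 0 · 3 · 2
1 · 1 · 1 · 1 · 0
1 · 0 · 2 · 1 · 2
[4] 3 · 1 · 1 · 3 · 2
1 · 0 · 3 · 3 · 3
1 · 2 · 3 · 3 · 2
3 · 1 · 0 · 3 · 2
1 · 1 · 1 · 1 · 0
1 · 0 · 2 · 1 · 2
[5] 3 · 1 · 1 · 3 · 2
1 · 0 · 3 · 3 · 3
2 · 2 · 3 · 3 · 2
0 · 2 · 0 · 3 · 2
2 · 1 · 1 · 1 · 0
1 · 0 · 2 · 1 · 2
[6] 3 · 1 · 1 · 3 · 2
1 · 0 · 3 · 3 · 3
2 · 2 · 3 · 3 · 2
1 · 2 · 0 · 3 · 2
2 · 1 · 1 · 1 · 0
1 · 0 · 2 · 1 · 2
[7] 3 · 1 · 1 · 3 · 2
1 · 0 · 3 · 3 · 3
2 · 2 · 3 · 3 · 2
2 · 2 · 0 · 3 · 2
2 · 1 · 1 · 1 · 0
1 · 0 · 2 · 1 · 2
[8] 3 · 1 · 1 · 3 · 2
1 · 0 · 3 · 3 · 3
2 · 2 · 3 · 3 · 2
3 · 2 · 0 · 3 · 2
2 · 1 · 1 · 1 · 0
1 · 0 · 2 · 1 · 2
[9] 3 · 1 · 1 · 3 · 2
1 · 0 · 3 · 3 · 3
3 · 2 · 3 · 3 · 2
0 · 3 · 0 · 3 · 2
3 · 1 · 1 · 1 · 0
1 · 0 · 2 · 1 · 2
[10] 3 · 1 · 1 · 3 · 2
1 · 0 · 3 · 3 · 3
3 · 2 · 3 · 3 · 2
1 · 3 · 0 · 3 · 2
3 · 1 · 1 · 1 · 0
1 · 0 · 2 · 1 · 2

3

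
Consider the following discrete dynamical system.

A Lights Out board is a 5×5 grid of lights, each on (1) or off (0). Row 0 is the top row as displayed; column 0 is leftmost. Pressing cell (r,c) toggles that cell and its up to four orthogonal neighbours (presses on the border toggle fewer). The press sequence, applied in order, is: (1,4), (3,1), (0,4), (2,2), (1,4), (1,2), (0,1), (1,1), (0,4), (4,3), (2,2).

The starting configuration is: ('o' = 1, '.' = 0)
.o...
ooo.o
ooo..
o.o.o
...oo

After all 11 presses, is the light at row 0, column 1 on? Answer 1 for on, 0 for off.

1

k=0  .o...
ooo.o
ooo..
o.o.o
...oo
k=1  .o..o
oooo.
ooo.o
o.o.o
...oo
k=2  .o..o
oooo.
o.o.o
.o..o
.o.oo
k=3  .o.o.
ooooo
o.o.o
.o..o
.o.oo
k=4  .o.o.
oo.oo
oo.oo
.oo.o
.o.oo
k=5  .o.oo
oo...
oo.o.
.oo.o
.o.oo
k=6  .oooo
o.oo.
oooo.
.oo.o
.o.oo
k=7  o..oo
oooo.
oooo.
.oo.o
.o.oo
k=8  oo.oo
...o.
o.oo.
.oo.o
.o.oo
k=9  oo...
...oo
o.oo.
.oo.o
.o.oo
k=10  oo...
...oo
o.oo.
.oooo
.oo..
k=11  oo...
..ooo
oo...
.o.oo
.oo..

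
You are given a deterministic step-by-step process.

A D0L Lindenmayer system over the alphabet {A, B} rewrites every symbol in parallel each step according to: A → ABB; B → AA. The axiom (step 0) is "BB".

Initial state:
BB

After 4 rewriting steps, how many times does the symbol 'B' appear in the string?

40

[0] BB
[1] AAAA
[2] ABBABBABBABB
[3] ABBAAAAABBAAAAABBAAAAABBAAAA
[4] ABBAAAAABBABBABBABBABBAAAAABBABBABBABBABBAAAAABBABBABBABBABBAAAAABBABBABBABB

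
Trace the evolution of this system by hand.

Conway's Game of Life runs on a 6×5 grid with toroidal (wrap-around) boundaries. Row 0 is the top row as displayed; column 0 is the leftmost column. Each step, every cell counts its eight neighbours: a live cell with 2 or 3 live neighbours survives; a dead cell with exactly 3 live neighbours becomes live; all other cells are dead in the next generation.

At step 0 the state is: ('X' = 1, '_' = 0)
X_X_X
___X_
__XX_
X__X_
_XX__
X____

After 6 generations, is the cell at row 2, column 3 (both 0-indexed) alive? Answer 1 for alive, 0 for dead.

k=0  X_X_X
___X_
__XX_
X__X_
_XX__
X____
k=1  XX_XX
_X___
__XX_
___XX
XXX_X
X_XXX
k=2  _____
_X___
__XXX
_____
_____
_____
k=3  _____
__XX_
__XX_
___X_
_____
_____
k=4  _____
__XX_
____X
__XX_
_____
_____
k=5  _____
___X_
____X
___X_
_____
_____
k=6  _____
_____
___XX
_____
_____
_____

1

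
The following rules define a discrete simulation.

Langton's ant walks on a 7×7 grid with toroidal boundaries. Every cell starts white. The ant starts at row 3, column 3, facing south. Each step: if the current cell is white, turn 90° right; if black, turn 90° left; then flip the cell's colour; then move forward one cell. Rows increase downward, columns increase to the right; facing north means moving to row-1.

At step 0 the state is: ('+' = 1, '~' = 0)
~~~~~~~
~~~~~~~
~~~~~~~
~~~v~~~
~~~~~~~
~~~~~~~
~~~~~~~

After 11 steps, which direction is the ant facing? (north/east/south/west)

east

0) ~~~~~~~
~~~~~~~
~~~~~~~
~~~v~~~
~~~~~~~
~~~~~~~
~~~~~~~
1) ~~~~~~~
~~~~~~~
~~~~~~~
~~<+~~~
~~~~~~~
~~~~~~~
~~~~~~~
2) ~~~~~~~
~~~~~~~
~~^~~~~
~~++~~~
~~~~~~~
~~~~~~~
~~~~~~~
3) ~~~~~~~
~~~~~~~
~~+>~~~
~~++~~~
~~~~~~~
~~~~~~~
~~~~~~~
4) ~~~~~~~
~~~~~~~
~~++~~~
~~+v~~~
~~~~~~~
~~~~~~~
~~~~~~~
5) ~~~~~~~
~~~~~~~
~~++~~~
~~+~>~~
~~~~~~~
~~~~~~~
~~~~~~~
6) ~~~~~~~
~~~~~~~
~~++~~~
~~+~+~~
~~~~v~~
~~~~~~~
~~~~~~~
7) ~~~~~~~
~~~~~~~
~~++~~~
~~+~+~~
~~~<+~~
~~~~~~~
~~~~~~~
8) ~~~~~~~
~~~~~~~
~~++~~~
~~+^+~~
~~~++~~
~~~~~~~
~~~~~~~
9) ~~~~~~~
~~~~~~~
~~++~~~
~~++>~~
~~~++~~
~~~~~~~
~~~~~~~
10) ~~~~~~~
~~~~~~~
~~++^~~
~~++~~~
~~~++~~
~~~~~~~
~~~~~~~
11) ~~~~~~~
~~~~~~~
~~+++>~
~~++~~~
~~~++~~
~~~~~~~
~~~~~~~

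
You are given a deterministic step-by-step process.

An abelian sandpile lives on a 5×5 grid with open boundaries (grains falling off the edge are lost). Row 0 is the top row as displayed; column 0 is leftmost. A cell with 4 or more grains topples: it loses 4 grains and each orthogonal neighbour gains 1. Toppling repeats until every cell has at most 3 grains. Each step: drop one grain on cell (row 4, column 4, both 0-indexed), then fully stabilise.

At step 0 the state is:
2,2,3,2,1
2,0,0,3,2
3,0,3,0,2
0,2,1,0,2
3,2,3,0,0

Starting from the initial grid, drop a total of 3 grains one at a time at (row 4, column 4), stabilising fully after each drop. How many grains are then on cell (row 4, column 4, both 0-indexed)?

3

step 0: 2,2,3,2,1
2,0,0,3,2
3,0,3,0,2
0,2,1,0,2
3,2,3,0,0
step 1: 2,2,3,2,1
2,0,0,3,2
3,0,3,0,2
0,2,1,0,2
3,2,3,0,1
step 2: 2,2,3,2,1
2,0,0,3,2
3,0,3,0,2
0,2,1,0,2
3,2,3,0,2
step 3: 2,2,3,2,1
2,0,0,3,2
3,0,3,0,2
0,2,1,0,2
3,2,3,0,3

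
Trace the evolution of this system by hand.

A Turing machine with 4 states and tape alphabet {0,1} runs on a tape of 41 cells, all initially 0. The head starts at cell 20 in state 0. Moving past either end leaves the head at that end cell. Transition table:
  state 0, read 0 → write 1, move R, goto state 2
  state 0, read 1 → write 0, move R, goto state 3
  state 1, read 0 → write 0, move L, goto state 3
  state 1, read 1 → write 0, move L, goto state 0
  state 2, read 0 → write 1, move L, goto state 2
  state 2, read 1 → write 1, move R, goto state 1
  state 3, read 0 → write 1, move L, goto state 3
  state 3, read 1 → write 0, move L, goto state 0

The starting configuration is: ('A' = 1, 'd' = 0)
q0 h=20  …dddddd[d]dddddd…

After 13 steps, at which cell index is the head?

13

t=0: q0 h=20  …dddddd[d]dddddd…
t=1: q2 h=21  …dddddA[d]dddddd…
t=2: q2 h=20  …dddddd[A]Addddd…
t=3: q1 h=21  …dddddA[A]dddddd…
t=4: q0 h=20  …dddddd[A]dddddd…
t=5: q3 h=21  …dddddd[d]dddddd…
t=6: q3 h=20  …dddddd[d]Addddd…
t=7: q3 h=19  …dddddd[d]AAdddd…
t=8: q3 h=18  …dddddd[d]AAAddd…
t=9: q3 h=17  …dddddd[d]AAAAdd…
t=10: q3 h=16  …dddddd[d]AAAAAd…
t=11: q3 h=15  …dddddd[d]AAAAAA…
t=12: q3 h=14  …dddddd[d]AAAAAA…
t=13: q3 h=13  …dddddd[d]AAAAAA…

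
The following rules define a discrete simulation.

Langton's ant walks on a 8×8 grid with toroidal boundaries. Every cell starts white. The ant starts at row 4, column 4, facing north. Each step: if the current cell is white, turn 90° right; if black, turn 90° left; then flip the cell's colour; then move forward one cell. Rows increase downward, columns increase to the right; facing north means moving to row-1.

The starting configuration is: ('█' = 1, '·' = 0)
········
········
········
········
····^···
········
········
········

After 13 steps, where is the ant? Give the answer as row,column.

step 0: ········
········
········
········
····^···
········
········
········
step 1: ········
········
········
········
····█>··
········
········
········
step 2: ········
········
········
········
····██··
·····v··
········
········
step 3: ········
········
········
········
····██··
····<█··
········
········
step 4: ········
········
········
········
····^█··
····██··
········
········
step 5: ········
········
········
········
···<·█··
····██··
········
········
step 6: ········
········
········
···^····
···█·█··
····██··
········
········
step 7: ········
········
········
···█>···
···█·█··
····██··
········
········
step 8: ········
········
········
···██···
···█v█··
····██··
········
········
step 9: ········
········
········
···██···
···<██··
····██··
········
········
step 10: ········
········
········
···██···
····██··
···v██··
········
········
step 11: ········
········
········
···██···
····██··
··<███··
········
········
step 12: ········
········
········
···██···
··^·██··
··████··
········
········
step 13: ········
········
········
···██···
··█>██··
··████··
········
········

4,3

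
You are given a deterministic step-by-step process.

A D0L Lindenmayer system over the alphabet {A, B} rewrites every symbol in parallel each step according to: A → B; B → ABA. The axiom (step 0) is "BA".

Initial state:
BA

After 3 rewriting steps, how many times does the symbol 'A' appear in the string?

[0] BA
[1] ABAB
[2] BABABABA
[3] ABABABABABABABAB

8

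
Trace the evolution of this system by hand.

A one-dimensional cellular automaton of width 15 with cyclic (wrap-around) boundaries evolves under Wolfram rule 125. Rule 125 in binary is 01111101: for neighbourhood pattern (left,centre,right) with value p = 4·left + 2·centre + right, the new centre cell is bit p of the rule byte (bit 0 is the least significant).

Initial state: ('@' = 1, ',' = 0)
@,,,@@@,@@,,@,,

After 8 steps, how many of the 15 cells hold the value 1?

0) @,,,@@@,@@,,@,,
1) @@@,@,@@@@@,@@,
2) @,@@@@@,,,@@@@@
3) @@@,,,@@@,@,,,,
4) @,@@@,@,@@@@@@,
5) @@@,@@@@@,,,,@@
6) ,,@@@,,,@@@@,@,
7) @,@,@@@,@,,@@@@
8) @@@@@,@@@@,@,,,

10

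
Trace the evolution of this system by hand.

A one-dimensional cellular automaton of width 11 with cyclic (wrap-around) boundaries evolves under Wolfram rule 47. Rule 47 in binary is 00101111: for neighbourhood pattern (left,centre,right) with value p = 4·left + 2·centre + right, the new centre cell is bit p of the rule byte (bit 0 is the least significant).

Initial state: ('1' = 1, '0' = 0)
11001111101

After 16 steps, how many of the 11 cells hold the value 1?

t=0: 11001111101
t=1: 00011000011
t=2: 01110011110
t=3: 11000110000
t=4: 10011100111
t=5: 00110001100
t=6: 11100111001
t=7: 00001100011
t=8: 01111001110
t=9: 11000011000
t=10: 10011110011
t=11: 00110000110
t=12: 11100111100
t=13: 10001100001
t=14: 00111001111
t=15: 01100011000
t=16: 11001110011

7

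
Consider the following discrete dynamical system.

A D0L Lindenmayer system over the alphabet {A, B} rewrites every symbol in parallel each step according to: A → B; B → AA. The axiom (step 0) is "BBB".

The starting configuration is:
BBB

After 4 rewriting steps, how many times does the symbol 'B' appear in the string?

12

t=0: BBB
t=1: AAAAAA
t=2: BBBBBB
t=3: AAAAAAAAAAAA
t=4: BBBBBBBBBBBB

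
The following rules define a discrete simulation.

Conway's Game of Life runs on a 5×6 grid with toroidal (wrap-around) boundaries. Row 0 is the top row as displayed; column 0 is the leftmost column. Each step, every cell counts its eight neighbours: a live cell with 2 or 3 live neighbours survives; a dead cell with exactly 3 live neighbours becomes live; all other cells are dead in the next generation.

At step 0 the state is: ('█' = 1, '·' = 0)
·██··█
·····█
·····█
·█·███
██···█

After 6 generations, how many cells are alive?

t=0: ·██··█
·····█
·····█
·█·███
██···█
t=1: ·██·██
····██
·····█
·██···
···█··
t=2: █·█··█
···█··
█···██
··█···
█··██·
t=3: ███··█
·█·█··
···███
██····
█·███·
t=4: ·····█
·█·█··
·█·███
██····
···██·
t=5: ··██··
···█·█
·█·███
██····
█···██
t=6: █·██··
█····█
·█·█·█
·███··
█·████

16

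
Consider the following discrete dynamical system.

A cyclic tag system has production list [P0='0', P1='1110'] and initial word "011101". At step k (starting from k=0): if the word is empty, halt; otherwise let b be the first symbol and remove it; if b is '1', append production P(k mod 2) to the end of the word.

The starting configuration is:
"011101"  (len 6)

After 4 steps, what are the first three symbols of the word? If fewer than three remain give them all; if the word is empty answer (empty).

gen 0: "011101"  (len 6)
gen 1: "11101"  (len 5)
gen 2: "11011110"  (len 8)
gen 3: "10111100"  (len 8)
gen 4: "01111001110"  (len 11)

011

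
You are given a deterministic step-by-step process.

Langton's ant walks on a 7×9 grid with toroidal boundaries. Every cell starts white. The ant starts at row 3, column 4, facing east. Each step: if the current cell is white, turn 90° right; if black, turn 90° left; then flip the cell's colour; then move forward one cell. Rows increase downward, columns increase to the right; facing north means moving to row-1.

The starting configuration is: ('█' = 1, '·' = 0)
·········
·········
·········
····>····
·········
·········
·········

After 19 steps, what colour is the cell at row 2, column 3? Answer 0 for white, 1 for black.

0) ·········
·········
·········
····>····
·········
·········
·········
1) ·········
·········
·········
····█····
····v····
·········
·········
2) ·········
·········
·········
····█····
···<█····
·········
·········
3) ·········
·········
·········
···^█····
···██····
·········
·········
4) ·········
·········
·········
···█>····
···██····
·········
·········
5) ·········
·········
····^····
···█·····
···██····
·········
·········
6) ·········
·········
····█>···
···█·····
···██····
·········
·········
7) ·········
·········
····██···
···█·v···
···██····
·········
·········
8) ·········
·········
····██···
···█<█···
···██····
·········
·········
9) ·········
·········
····^█···
···███···
···██····
·········
·········
10) ·········
·········
···<·█···
···███···
···██····
·········
·········
11) ·········
···^·····
···█·█···
···███···
···██····
·········
·········
12) ·········
···█>····
···█·█···
···███···
···██····
·········
·········
13) ·········
···██····
···█v█···
···███···
···██····
·········
·········
14) ·········
···██····
···<██···
···███···
···██····
·········
·········
15) ·········
···██····
····██···
···v██···
···██····
·········
·········
16) ·········
···██····
····██···
····>█···
···██····
·········
·········
17) ·········
···██····
····^█···
·····█···
···██····
·········
·········
18) ·········
···██····
···<·█···
·····█···
···██····
·········
·········
19) ·········
···^█····
···█·█···
·····█···
···██····
·········
·········

1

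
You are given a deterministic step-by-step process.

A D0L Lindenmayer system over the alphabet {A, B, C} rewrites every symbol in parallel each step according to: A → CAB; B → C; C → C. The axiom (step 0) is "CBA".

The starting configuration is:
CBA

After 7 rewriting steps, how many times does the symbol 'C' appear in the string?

15

k=0  CBA
k=1  CCCAB
k=2  CCCCABC
k=3  CCCCCABCC
k=4  CCCCCCABCCC
k=5  CCCCCCCABCCCC
k=6  CCCCCCCCABCCCCC
k=7  CCCCCCCCCABCCCCCC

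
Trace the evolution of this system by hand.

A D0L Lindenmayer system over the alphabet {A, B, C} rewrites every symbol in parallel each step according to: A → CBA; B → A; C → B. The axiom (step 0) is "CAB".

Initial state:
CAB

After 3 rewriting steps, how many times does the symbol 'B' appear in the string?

0) CAB
1) BCBAA
2) ABACBACBA
3) CBAACBABACBABACBA

6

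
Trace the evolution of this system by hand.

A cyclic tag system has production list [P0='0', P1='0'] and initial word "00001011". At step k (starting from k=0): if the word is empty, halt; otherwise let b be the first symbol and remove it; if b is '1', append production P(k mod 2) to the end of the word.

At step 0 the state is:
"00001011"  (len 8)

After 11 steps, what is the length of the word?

0

0) "00001011"  (len 8)
1) "0001011"  (len 7)
2) "001011"  (len 6)
3) "01011"  (len 5)
4) "1011"  (len 4)
5) "0110"  (len 4)
6) "110"  (len 3)
7) "100"  (len 3)
8) "000"  (len 3)
9) "00"  (len 2)
10) "0"  (len 1)
11) (halted — word empty)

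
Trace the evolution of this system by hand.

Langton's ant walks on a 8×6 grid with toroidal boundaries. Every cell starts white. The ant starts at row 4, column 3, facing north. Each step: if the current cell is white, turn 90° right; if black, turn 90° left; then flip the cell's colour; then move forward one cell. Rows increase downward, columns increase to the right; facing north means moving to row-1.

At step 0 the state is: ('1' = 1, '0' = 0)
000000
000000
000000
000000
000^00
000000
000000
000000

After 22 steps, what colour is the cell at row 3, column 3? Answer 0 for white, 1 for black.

[0] 000000
000000
000000
000000
000^00
000000
000000
000000
[1] 000000
000000
000000
000000
0001>0
000000
000000
000000
[2] 000000
000000
000000
000000
000110
0000v0
000000
000000
[3] 000000
000000
000000
000000
000110
000<10
000000
000000
[4] 000000
000000
000000
000000
000^10
000110
000000
000000
[5] 000000
000000
000000
000000
00<010
000110
000000
000000
[6] 000000
000000
000000
00^000
001010
000110
000000
000000
[7] 000000
000000
000000
001>00
001010
000110
000000
000000
[8] 000000
000000
000000
001100
001v10
000110
000000
000000
[9] 000000
000000
000000
001100
00<110
000110
000000
000000
[10] 000000
000000
000000
001100
000110
00v110
000000
000000
[11] 000000
000000
000000
001100
000110
0<1110
000000
000000
[12] 000000
000000
000000
001100
0^0110
011110
000000
000000
[13] 000000
000000
000000
001100
01>110
011110
000000
000000
[14] 000000
000000
000000
001100
011110
01v110
000000
000000
[15] 000000
000000
000000
001100
011110
010>10
000000
000000
[16] 000000
000000
000000
001100
011^10
010010
000000
000000
[17] 000000
000000
000000
001100
01<010
010010
000000
000000
[18] 000000
000000
000000
001100
010010
01v010
000000
000000
[19] 000000
000000
000000
001100
010010
0<1010
000000
000000
[20] 000000
000000
000000
001100
010010
001010
0v0000
000000
[21] 000000
000000
000000
001100
010010
001010
<10000
000000
[22] 000000
000000
000000
001100
010010
^01010
110000
000000

1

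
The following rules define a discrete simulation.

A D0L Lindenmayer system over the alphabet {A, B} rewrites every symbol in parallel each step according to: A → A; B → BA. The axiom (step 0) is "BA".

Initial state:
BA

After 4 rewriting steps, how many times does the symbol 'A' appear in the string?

5

gen 0: BA
gen 1: BAA
gen 2: BAAA
gen 3: BAAAA
gen 4: BAAAAA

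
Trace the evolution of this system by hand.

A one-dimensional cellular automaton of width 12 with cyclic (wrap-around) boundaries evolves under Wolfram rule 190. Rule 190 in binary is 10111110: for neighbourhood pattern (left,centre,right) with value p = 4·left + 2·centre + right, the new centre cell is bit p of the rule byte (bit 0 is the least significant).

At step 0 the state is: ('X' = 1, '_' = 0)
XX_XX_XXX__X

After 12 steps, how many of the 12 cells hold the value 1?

9

t=0: XX_XX_XXX__X
t=1: X_XX_XXX_XXX
t=2: _XX_XXX_XXXX
t=3: XX_XXX_XXXX_
t=4: X_XXX_XXXX_X
t=5: _XXX_XXXX_XX
t=6: XXX_XXXX_XX_
t=7: XX_XXXX_XX_X
t=8: X_XXXX_XX_XX
t=9: _XXXX_XX_XXX
t=10: XXXX_XX_XXX_
t=11: XXX_XX_XXX_X
t=12: XX_XX_XXX_XX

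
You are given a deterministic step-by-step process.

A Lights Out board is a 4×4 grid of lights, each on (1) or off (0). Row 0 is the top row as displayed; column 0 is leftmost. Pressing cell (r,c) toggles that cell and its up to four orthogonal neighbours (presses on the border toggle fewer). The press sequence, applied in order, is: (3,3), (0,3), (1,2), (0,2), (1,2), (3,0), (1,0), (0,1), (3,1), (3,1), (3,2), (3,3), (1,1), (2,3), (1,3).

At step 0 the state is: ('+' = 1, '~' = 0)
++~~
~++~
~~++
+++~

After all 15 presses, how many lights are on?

8

[0] ++~~
~++~
~~++
+++~
[1] ++~~
~++~
~~+~
++~+
[2] ++++
~+++
~~+~
++~+
[3] ++~+
~~~~
~~~~
++~+
[4] +~+~
~~+~
~~~~
++~+
[5] +~~~
~+~+
~~+~
++~+
[6] +~~~
~+~+
+~+~
~~~+
[7] ~~~~
+~~+
~~+~
~~~+
[8] +++~
++~+
~~+~
~~~+
[9] +++~
++~+
~++~
++++
[10] +++~
++~+
~~+~
~~~+
[11] +++~
++~+
~~~~
~++~
[12] +++~
++~+
~~~+
~+~+
[13] +~+~
~~++
~+~+
~+~+
[14] +~+~
~~+~
~++~
~+~~
[15] +~++
~~~+
~+++
~+~~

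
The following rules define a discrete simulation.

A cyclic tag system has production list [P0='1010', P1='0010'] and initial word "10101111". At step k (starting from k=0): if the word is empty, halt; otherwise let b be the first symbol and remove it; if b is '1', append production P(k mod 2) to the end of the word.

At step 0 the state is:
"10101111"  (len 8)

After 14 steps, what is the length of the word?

t=0: "10101111"  (len 8)
t=1: "01011111010"  (len 11)
t=2: "1011111010"  (len 10)
t=3: "0111110101010"  (len 13)
t=4: "111110101010"  (len 12)
t=5: "111101010101010"  (len 15)
t=6: "111010101010100010"  (len 18)
t=7: "110101010101000101010"  (len 21)
t=8: "101010101010001010100010"  (len 24)
t=9: "010101010100010101000101010"  (len 27)
t=10: "10101010100010101000101010"  (len 26)
t=11: "01010101000101010001010101010"  (len 29)
t=12: "1010101000101010001010101010"  (len 28)
t=13: "0101010001010100010101010101010"  (len 31)
t=14: "101010001010100010101010101010"  (len 30)

30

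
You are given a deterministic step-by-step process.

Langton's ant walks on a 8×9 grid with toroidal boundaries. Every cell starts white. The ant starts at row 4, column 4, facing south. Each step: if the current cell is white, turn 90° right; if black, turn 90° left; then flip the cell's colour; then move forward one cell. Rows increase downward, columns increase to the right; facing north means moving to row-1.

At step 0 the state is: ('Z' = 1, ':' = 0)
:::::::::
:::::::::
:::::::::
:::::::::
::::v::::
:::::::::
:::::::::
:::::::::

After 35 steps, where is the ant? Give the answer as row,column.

[0] :::::::::
:::::::::
:::::::::
:::::::::
::::v::::
:::::::::
:::::::::
:::::::::
[1] :::::::::
:::::::::
:::::::::
:::::::::
:::<Z::::
:::::::::
:::::::::
:::::::::
[2] :::::::::
:::::::::
:::::::::
:::^:::::
:::ZZ::::
:::::::::
:::::::::
:::::::::
[3] :::::::::
:::::::::
:::::::::
:::Z>::::
:::ZZ::::
:::::::::
:::::::::
:::::::::
[4] :::::::::
:::::::::
:::::::::
:::ZZ::::
:::Zv::::
:::::::::
:::::::::
:::::::::
[5] :::::::::
:::::::::
:::::::::
:::ZZ::::
:::Z:>:::
:::::::::
:::::::::
:::::::::
[6] :::::::::
:::::::::
:::::::::
:::ZZ::::
:::Z:Z:::
:::::v:::
:::::::::
:::::::::
[7] :::::::::
:::::::::
:::::::::
:::ZZ::::
:::Z:Z:::
::::<Z:::
:::::::::
:::::::::
[8] :::::::::
:::::::::
:::::::::
:::ZZ::::
:::Z^Z:::
::::ZZ:::
:::::::::
:::::::::
[9] :::::::::
:::::::::
:::::::::
:::ZZ::::
:::ZZ>:::
::::ZZ:::
:::::::::
:::::::::
[10] :::::::::
:::::::::
:::::::::
:::ZZ^:::
:::ZZ::::
::::ZZ:::
:::::::::
:::::::::
[11] :::::::::
:::::::::
:::::::::
:::ZZZ>::
:::ZZ::::
::::ZZ:::
:::::::::
:::::::::
[12] :::::::::
:::::::::
:::::::::
:::ZZZZ::
:::ZZ:v::
::::ZZ:::
:::::::::
:::::::::
[13] :::::::::
:::::::::
:::::::::
:::ZZZZ::
:::ZZ<Z::
::::ZZ:::
:::::::::
:::::::::
[14] :::::::::
:::::::::
:::::::::
:::ZZ^Z::
:::ZZZZ::
::::ZZ:::
:::::::::
:::::::::
[15] :::::::::
:::::::::
:::::::::
:::Z<:Z::
:::ZZZZ::
::::ZZ:::
:::::::::
:::::::::
[16] :::::::::
:::::::::
:::::::::
:::Z::Z::
:::ZvZZ::
::::ZZ:::
:::::::::
:::::::::
[17] :::::::::
:::::::::
:::::::::
:::Z::Z::
:::Z:>Z::
::::ZZ:::
:::::::::
:::::::::
[18] :::::::::
:::::::::
:::::::::
:::Z:^Z::
:::Z::Z::
::::ZZ:::
:::::::::
:::::::::
[19] :::::::::
:::::::::
:::::::::
:::Z:Z>::
:::Z::Z::
::::ZZ:::
:::::::::
:::::::::
[20] :::::::::
:::::::::
::::::^::
:::Z:Z:::
:::Z::Z::
::::ZZ:::
:::::::::
:::::::::
[21] :::::::::
:::::::::
::::::Z>:
:::Z:Z:::
:::Z::Z::
::::ZZ:::
:::::::::
:::::::::
[22] :::::::::
:::::::::
::::::ZZ:
:::Z:Z:v:
:::Z::Z::
::::ZZ:::
:::::::::
:::::::::
[23] :::::::::
:::::::::
::::::ZZ:
:::Z:Z<Z:
:::Z::Z::
::::ZZ:::
:::::::::
:::::::::
[24] :::::::::
:::::::::
::::::^Z:
:::Z:ZZZ:
:::Z::Z::
::::ZZ:::
:::::::::
:::::::::
[25] :::::::::
:::::::::
:::::<:Z:
:::Z:ZZZ:
:::Z::Z::
::::ZZ:::
:::::::::
:::::::::
[26] :::::::::
:::::^:::
:::::Z:Z:
:::Z:ZZZ:
:::Z::Z::
::::ZZ:::
:::::::::
:::::::::
[27] :::::::::
:::::Z>::
:::::Z:Z:
:::Z:ZZZ:
:::Z::Z::
::::ZZ:::
:::::::::
:::::::::
[28] :::::::::
:::::ZZ::
:::::ZvZ:
:::Z:ZZZ:
:::Z::Z::
::::ZZ:::
:::::::::
:::::::::
[29] :::::::::
:::::ZZ::
:::::<ZZ:
:::Z:ZZZ:
:::Z::Z::
::::ZZ:::
:::::::::
:::::::::
[30] :::::::::
:::::ZZ::
::::::ZZ:
:::Z:vZZ:
:::Z::Z::
::::ZZ:::
:::::::::
:::::::::
[31] :::::::::
:::::ZZ::
::::::ZZ:
:::Z::>Z:
:::Z::Z::
::::ZZ:::
:::::::::
:::::::::
[32] :::::::::
:::::ZZ::
::::::^Z:
:::Z:::Z:
:::Z::Z::
::::ZZ:::
:::::::::
:::::::::
[33] :::::::::
:::::ZZ::
:::::<:Z:
:::Z:::Z:
:::Z::Z::
::::ZZ:::
:::::::::
:::::::::
[34] :::::::::
:::::^Z::
:::::Z:Z:
:::Z:::Z:
:::Z::Z::
::::ZZ:::
:::::::::
:::::::::
[35] :::::::::
::::<:Z::
:::::Z:Z:
:::Z:::Z:
:::Z::Z::
::::ZZ:::
:::::::::
:::::::::

1,4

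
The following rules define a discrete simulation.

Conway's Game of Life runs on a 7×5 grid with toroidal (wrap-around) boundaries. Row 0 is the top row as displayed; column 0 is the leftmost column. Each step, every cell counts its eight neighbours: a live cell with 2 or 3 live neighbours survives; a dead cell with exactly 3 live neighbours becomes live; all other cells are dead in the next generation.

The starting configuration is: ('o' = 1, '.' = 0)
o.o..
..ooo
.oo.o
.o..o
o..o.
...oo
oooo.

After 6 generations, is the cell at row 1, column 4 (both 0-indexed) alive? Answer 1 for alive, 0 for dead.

t=0: o.o..
..ooo
.oo.o
.o..o
o..o.
...oo
oooo.
t=1: o....
....o
.o..o
.o..o
o.oo.
.....
o....
t=2: o...o
....o
...oo
.o..o
ooooo
.o..o
.....
t=3: o...o
.....
...oo
.o...
.....
.o..o
....o
t=4: o...o
o..o.
.....
.....
o....
o....
...oo
t=5: o....
o....
.....
.....
.....
o....
...o.
t=6: ....o
.....
.....
.....
.....
.....
....o

0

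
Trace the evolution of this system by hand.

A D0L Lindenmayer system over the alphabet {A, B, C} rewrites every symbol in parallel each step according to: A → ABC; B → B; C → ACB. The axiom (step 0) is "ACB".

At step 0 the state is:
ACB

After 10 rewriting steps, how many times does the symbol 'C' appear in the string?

t=0: ACB
t=1: ABCACBB
t=2: ABCBACBABCACBBB
t=3: ABCBACBBABCACBBABCBACBABCACBBBB
t=4: ABCBACBBABCACBBBABCBACBABCACBBBABCBACBBABCACBBABCBACBABCACBBBBB
t=5: ABCBACBBABCACBBBABCBACBABCACBBBBABCBACBBABCACBBABCBACBABCA…BBABCACBBBABCBACBABCACBBBABCBACBBABCACBBABCBACBABCACBBBBBB  (len 127)
t=6: ABCBACBBABCACBBBABCBACBABCACBBBBABCBACBBABCACBBABCBACBABCA…BABCACBBBABCBACBABCACBBBABCBACBBABCACBBABCBACBABCACBBBBBBB  (len 255)
t=7: ABCBACBBABCACBBBABCBACBABCACBBBBABCBACBBABCACBBABCBACBABCA…ABCACBBBABCBACBABCACBBBABCBACBBABCACBBABCBACBABCACBBBBBBBB  (len 511)
t=8: ABCBACBBABCACBBBABCBACBABCACBBBBABCBACBBABCACBBABCBACBABCA…BCACBBBABCBACBABCACBBBABCBACBBABCACBBABCBACBABCACBBBBBBBBB  (len 1023)
t=9: ABCBACBBABCACBBBABCBACBABCACBBBBABCBACBBABCACBBABCBACBABCA…CACBBBABCBACBABCACBBBABCBACBBABCACBBABCBACBABCACBBBBBBBBBB  (len 2047)
t=10: ABCBACBBABCACBBBABCBACBABCACBBBBABCBACBBABCACBBABCBACBABCA…ACBBBABCBACBABCACBBBABCBACBBABCACBBABCBACBABCACBBBBBBBBBBB  (len 4095)

1024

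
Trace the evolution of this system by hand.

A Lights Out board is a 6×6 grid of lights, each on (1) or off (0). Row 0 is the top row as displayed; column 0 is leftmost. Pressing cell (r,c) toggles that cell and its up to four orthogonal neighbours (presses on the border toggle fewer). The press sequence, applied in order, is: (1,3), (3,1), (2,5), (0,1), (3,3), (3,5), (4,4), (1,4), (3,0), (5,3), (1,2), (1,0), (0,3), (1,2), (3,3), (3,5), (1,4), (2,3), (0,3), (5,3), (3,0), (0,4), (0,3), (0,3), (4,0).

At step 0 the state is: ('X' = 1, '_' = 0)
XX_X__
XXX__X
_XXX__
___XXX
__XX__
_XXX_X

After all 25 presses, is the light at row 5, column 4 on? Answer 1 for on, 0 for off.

1

[0] XX_X__
XXX__X
_XXX__
___XXX
__XX__
_XXX_X
[1] XX____
XX_XXX
_XX___
___XXX
__XX__
_XXX_X
[2] XX____
XX_XXX
__X___
XXXXXX
_XXX__
_XXX_X
[3] XX____
XX_XX_
__X_XX
XXXXX_
_XXX__
_XXX_X
[4] __X___
X__XX_
__X_XX
XXXXX_
_XXX__
_XXX_X
[5] __X___
X__XX_
__XXXX
XX____
_XX___
_XXX_X
[6] __X___
X__XX_
__XXX_
XX__XX
_XX__X
_XXX_X
[7] __X___
X__XX_
__XXX_
XX___X
_XXXX_
_XXXXX
[8] __X_X_
X____X
__XX__
XX___X
_XXXX_
_XXXXX
[9] __X_X_
X____X
X_XX__
_____X
XXXXX_
_XXXXX
[10] __X_X_
X____X
X_XX__
_____X
XXX_X_
_X___X
[11] ____X_
XXXX_X
X__X__
_____X
XXX_X_
_X___X
[12] X___X_
__XX_X
___X__
_____X
XXX_X_
_X___X
[13] X_XX__
__X__X
___X__
_____X
XXX_X_
_X___X
[14] X__X__
_X_X_X
__XX__
_____X
XXX_X_
_X___X
[15] X__X__
_X_X_X
__X___
__XXXX
XXXXX_
_X___X
[16] X__X__
_X_X_X
__X__X
__XX__
XXXXXX
_X___X
[17] X__XX_
_X__X_
__X_XX
__XX__
XXXXXX
_X___X
[18] X__XX_
_X_XX_
___X_X
__X___
XXXXXX
_X___X
[19] X_X___
_X__X_
___X_X
__X___
XXXXXX
_X___X
[20] X_X___
_X__X_
___X_X
__X___
XXX_XX
_XXXXX
[21] X_X___
_X__X_
X__X_X
XXX___
_XX_XX
_XXXXX
[22] X_XXXX
_X____
X__X_X
XXX___
_XX_XX
_XXXXX
[23] X____X
_X_X__
X__X_X
XXX___
_XX_XX
_XXXXX
[24] X_XXXX
_X____
X__X_X
XXX___
_XX_XX
_XXXXX
[25] X_XXXX
_X____
X__X_X
_XX___
X_X_XX
XXXXXX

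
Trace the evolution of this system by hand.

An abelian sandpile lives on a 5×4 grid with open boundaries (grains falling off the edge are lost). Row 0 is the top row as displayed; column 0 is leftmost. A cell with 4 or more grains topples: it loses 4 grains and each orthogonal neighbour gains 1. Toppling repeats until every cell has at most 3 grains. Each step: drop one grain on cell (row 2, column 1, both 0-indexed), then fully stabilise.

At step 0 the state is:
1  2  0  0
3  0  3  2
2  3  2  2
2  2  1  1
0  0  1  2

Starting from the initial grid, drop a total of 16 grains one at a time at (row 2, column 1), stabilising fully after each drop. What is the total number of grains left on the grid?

gen 0: 1  2  0  0
3  0  3  2
2  3  2  2
2  2  1  1
0  0  1  2
gen 1: 1  2  0  0
3  1  3  2
3  0  3  2
2  3  1  1
0  0  1  2
gen 2: 1  2  0  0
3  1  3  2
3  1  3  2
2  3  1  1
0  0  1  2
gen 3: 1  2  0  0
3  1  3  2
3  2  3  2
2  3  1  1
0  0  1  2
gen 4: 1  2  0  0
3  1  3  2
3  3  3  2
2  3  1  1
0  0  1  2
gen 5: 2  3  1  0
1  1  1  3
3  0  2  3
0  2  3  1
1  1  1  2
gen 6: 2  3  1  0
1  1  1  3
3  1  2  3
0  2  3  1
1  1  1  2
gen 7: 2  3  1  0
1  1  1  3
3  2  2  3
0  2  3  1
1  1  1  2
gen 8: 2  3  1  0
1  1  1  3
3  3  2  3
0  2  3  1
1  1  1  2
gen 9: 2  3  1  0
2  2  1  3
0  1  3  3
1  3  3  1
1  1  1  2
gen 10: 2  3  1  0
2  2  1  3
0  2  3  3
1  3  3  1
1  1  1  2
gen 11: 2  3  1  0
2  2  1  3
0  3  3  3
1  3  3  1
1  1  1  2
gen 12: 2  3  1  1
2  3  3  0
1  2  2  1
2  1  1  3
1  2  2  2
gen 13: 2  3  1  1
2  3  3  0
1  3  2  1
2  1  1  3
1  2  2  2
gen 14: 3  0  3  1
3  2  1  1
2  2  0  2
2  2  2  3
1  2  2  2
gen 15: 3  0  3  1
3  2  1  1
2  3  0  2
2  2  2  3
1  2  2  2
gen 16: 3  0  3  1
3  3  1  1
3  0  1  2
2  3  2  3
1  2  2  2

38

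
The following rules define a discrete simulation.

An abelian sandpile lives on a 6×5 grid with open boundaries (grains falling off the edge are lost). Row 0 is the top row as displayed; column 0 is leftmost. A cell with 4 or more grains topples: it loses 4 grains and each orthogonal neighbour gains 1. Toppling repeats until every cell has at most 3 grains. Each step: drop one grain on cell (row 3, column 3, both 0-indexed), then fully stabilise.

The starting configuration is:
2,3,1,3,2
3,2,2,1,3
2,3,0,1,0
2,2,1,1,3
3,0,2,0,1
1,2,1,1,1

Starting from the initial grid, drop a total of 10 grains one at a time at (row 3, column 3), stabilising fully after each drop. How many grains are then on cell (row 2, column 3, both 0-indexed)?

t=0: 2,3,1,3,2
3,2,2,1,3
2,3,0,1,0
2,2,1,1,3
3,0,2,0,1
1,2,1,1,1
t=1: 2,3,1,3,2
3,2,2,1,3
2,3,0,1,0
2,2,1,2,3
3,0,2,0,1
1,2,1,1,1
t=2: 2,3,1,3,2
3,2,2,1,3
2,3,0,1,0
2,2,1,3,3
3,0,2,0,1
1,2,1,1,1
t=3: 2,3,1,3,2
3,2,2,1,3
2,3,0,2,1
2,2,2,1,0
3,0,2,1,2
1,2,1,1,1
t=4: 2,3,1,3,2
3,2,2,1,3
2,3,0,2,1
2,2,2,2,0
3,0,2,1,2
1,2,1,1,1
t=5: 2,3,1,3,2
3,2,2,1,3
2,3,0,2,1
2,2,2,3,0
3,0,2,1,2
1,2,1,1,1
t=6: 2,3,1,3,2
3,2,2,1,3
2,3,0,3,1
2,2,3,0,1
3,0,2,2,2
1,2,1,1,1
t=7: 2,3,1,3,2
3,2,2,1,3
2,3,0,3,1
2,2,3,1,1
3,0,2,2,2
1,2,1,1,1
t=8: 2,3,1,3,2
3,2,2,1,3
2,3,0,3,1
2,2,3,2,1
3,0,2,2,2
1,2,1,1,1
t=9: 2,3,1,3,2
3,2,2,1,3
2,3,0,3,1
2,2,3,3,1
3,0,2,2,2
1,2,1,1,1
t=10: 2,3,1,3,2
3,2,2,2,3
2,3,2,0,2
2,3,0,2,2
3,0,3,3,2
1,2,1,1,1

0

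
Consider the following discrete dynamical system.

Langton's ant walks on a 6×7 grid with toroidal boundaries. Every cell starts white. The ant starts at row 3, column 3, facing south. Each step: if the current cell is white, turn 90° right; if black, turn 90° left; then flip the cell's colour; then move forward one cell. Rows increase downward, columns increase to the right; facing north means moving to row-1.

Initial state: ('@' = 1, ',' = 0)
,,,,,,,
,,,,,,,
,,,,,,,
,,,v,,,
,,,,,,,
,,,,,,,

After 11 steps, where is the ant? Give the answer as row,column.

gen 0: ,,,,,,,
,,,,,,,
,,,,,,,
,,,v,,,
,,,,,,,
,,,,,,,
gen 1: ,,,,,,,
,,,,,,,
,,,,,,,
,,<@,,,
,,,,,,,
,,,,,,,
gen 2: ,,,,,,,
,,,,,,,
,,^,,,,
,,@@,,,
,,,,,,,
,,,,,,,
gen 3: ,,,,,,,
,,,,,,,
,,@>,,,
,,@@,,,
,,,,,,,
,,,,,,,
gen 4: ,,,,,,,
,,,,,,,
,,@@,,,
,,@v,,,
,,,,,,,
,,,,,,,
gen 5: ,,,,,,,
,,,,,,,
,,@@,,,
,,@,>,,
,,,,,,,
,,,,,,,
gen 6: ,,,,,,,
,,,,,,,
,,@@,,,
,,@,@,,
,,,,v,,
,,,,,,,
gen 7: ,,,,,,,
,,,,,,,
,,@@,,,
,,@,@,,
,,,<@,,
,,,,,,,
gen 8: ,,,,,,,
,,,,,,,
,,@@,,,
,,@^@,,
,,,@@,,
,,,,,,,
gen 9: ,,,,,,,
,,,,,,,
,,@@,,,
,,@@>,,
,,,@@,,
,,,,,,,
gen 10: ,,,,,,,
,,,,,,,
,,@@^,,
,,@@,,,
,,,@@,,
,,,,,,,
gen 11: ,,,,,,,
,,,,,,,
,,@@@>,
,,@@,,,
,,,@@,,
,,,,,,,

2,5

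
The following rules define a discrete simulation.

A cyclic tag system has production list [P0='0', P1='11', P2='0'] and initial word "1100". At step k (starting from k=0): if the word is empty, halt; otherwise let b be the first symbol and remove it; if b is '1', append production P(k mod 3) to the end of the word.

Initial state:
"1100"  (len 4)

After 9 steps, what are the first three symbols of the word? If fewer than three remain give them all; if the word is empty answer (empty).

(empty)

t=0: "1100"  (len 4)
t=1: "1000"  (len 4)
t=2: "00011"  (len 5)
t=3: "0011"  (len 4)
t=4: "011"  (len 3)
t=5: "11"  (len 2)
t=6: "10"  (len 2)
t=7: "00"  (len 2)
t=8: "0"  (len 1)
t=9: (halted — word empty)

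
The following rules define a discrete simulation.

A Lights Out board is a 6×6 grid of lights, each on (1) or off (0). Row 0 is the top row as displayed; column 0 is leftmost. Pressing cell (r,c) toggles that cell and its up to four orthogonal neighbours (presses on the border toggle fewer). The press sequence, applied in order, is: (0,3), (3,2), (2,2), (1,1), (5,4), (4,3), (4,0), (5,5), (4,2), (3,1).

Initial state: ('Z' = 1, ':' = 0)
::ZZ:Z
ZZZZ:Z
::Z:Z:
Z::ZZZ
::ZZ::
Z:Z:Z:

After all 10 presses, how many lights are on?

[0] ::ZZ:Z
ZZZZ:Z
::Z:Z:
Z::ZZZ
::ZZ::
Z:Z:Z:
[1] ::::ZZ
ZZZ::Z
::Z:Z:
Z::ZZZ
::ZZ::
Z:Z:Z:
[2] ::::ZZ
ZZZ::Z
::::Z:
ZZZ:ZZ
:::Z::
Z:Z:Z:
[3] ::::ZZ
ZZ:::Z
:ZZZZ:
ZZ::ZZ
:::Z::
Z:Z:Z:
[4] :Z::ZZ
::Z::Z
::ZZZ:
ZZ::ZZ
:::Z::
Z:Z:Z:
[5] :Z::ZZ
::Z::Z
::ZZZ:
ZZ::ZZ
:::ZZ:
Z:ZZ:Z
[6] :Z::ZZ
::Z::Z
::ZZZ:
ZZ:ZZZ
::Z:::
Z:Z::Z
[7] :Z::ZZ
::Z::Z
::ZZZ:
:Z:ZZZ
ZZZ:::
::Z::Z
[8] :Z::ZZ
::Z::Z
::ZZZ:
:Z:ZZZ
ZZZ::Z
::Z:Z:
[9] :Z::ZZ
::Z::Z
::ZZZ:
:ZZZZZ
Z::Z:Z
::::Z:
[10] :Z::ZZ
::Z::Z
:ZZZZ:
Z::ZZZ
ZZ:Z:Z
::::Z:

18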